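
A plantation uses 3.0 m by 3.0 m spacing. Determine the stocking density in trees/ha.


N = 10000 / 3.0^2 = 10000 / 9 = 1111.11 ≈ 1111 trees/ha

1111 trees/ha


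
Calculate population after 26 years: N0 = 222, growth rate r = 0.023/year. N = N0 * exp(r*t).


r*t = 0.023 * 26 = 0.598
exp(0.598) = 1.81848
N = 222 * 1.81848 = 403.703 ≈ 404

404


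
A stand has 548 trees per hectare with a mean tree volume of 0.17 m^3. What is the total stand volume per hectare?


V_stand = 548 * 0.17 = 93.16 ≈ 93.2 m^3/ha

93.2 m^3/ha


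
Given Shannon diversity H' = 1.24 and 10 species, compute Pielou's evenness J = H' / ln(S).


ln(10) = 2.30259
J = H' / ln(S) = 1.24 / 2.30259 = 0.538524 ≈ 0.5385

0.5385


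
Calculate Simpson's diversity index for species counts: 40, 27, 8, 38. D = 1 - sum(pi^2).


Total N = 40 + 27 + 8 + 38 = 113
Per-species terms:
  p = 40/113 = 0.353982; p^2 = 0.353982^2 = 0.125303
  p = 27/113 = 0.238938; p^2 = 0.238938^2 = 0.057091
  p = 8/113 = 0.070796; p^2 = 0.070796^2 = 0.005012
  p = 38/113 = 0.336283; p^2 = 0.336283^2 = 0.113086
sum(p^2) = 0.125303 + 0.057091 + 0.005012 + 0.113086 = 0.300492
D = 1 - 0.300492 = 0.699508 ≈ 0.6995

0.6995


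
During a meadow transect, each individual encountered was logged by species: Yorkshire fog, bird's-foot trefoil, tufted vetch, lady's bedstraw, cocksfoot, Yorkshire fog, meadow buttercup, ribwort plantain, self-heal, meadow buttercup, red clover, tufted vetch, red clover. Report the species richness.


Total individuals logged = 13
Distinct species (count of individuals): Yorkshire fog (2), bird's-foot trefoil (1), tufted vetch (2), lady's bedstraw (1), cocksfoot (1), meadow buttercup (2), ribwort plantain (1), self-heal (1), red clover (2)
Species richness = number of distinct species = 9

9


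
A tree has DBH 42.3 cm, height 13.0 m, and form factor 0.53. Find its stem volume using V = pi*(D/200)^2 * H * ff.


(D/200)^2 = (42.3/200)^2 = 0.2115^2 = 0.04473225
BA = 3.141593 * 0.04473225 = 0.140531 m^2
V = 0.140531 * 13.0 * 0.53 = 0.968259 ≈ 0.968 m^3

0.968 m^3


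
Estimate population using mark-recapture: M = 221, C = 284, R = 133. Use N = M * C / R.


N = M * C / R = 221 * 284 / 133 = 62764 / 133 = 471.91 ≈ 472

472 individuals


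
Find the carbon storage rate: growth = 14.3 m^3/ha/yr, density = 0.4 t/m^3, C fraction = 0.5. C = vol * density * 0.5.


C = 14.3 * 0.4 * 0.5 = 2.86 t C/ha/yr

2.86 t C/ha/yr


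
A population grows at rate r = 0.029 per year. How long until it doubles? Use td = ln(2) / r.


td = ln(2) / 0.029 = 0.693147 / 0.029 = 23.9016 ≈ 23.9 years

23.9 years


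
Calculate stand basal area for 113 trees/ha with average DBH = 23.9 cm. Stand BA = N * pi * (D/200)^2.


(D/200)^2 = (23.9/200)^2 = 0.1195^2 = 0.01428025
Individual BA = 3.141593 * 0.01428025 = 0.0448627 m^2
Stand BA = 113 * 0.0448627 = 5.06949 ≈ 5.07 m^2/ha

5.07 m^2/ha


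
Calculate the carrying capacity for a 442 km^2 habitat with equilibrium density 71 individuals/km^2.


K = 71 * 442 = 31382 individuals

31382 individuals


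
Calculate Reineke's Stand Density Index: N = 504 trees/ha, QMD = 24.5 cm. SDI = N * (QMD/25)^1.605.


QMD/25 = 24.5/25 = 0.98
(0.98)^1.605 = exp(1.605 * ln(0.98)) = exp(1.605 * (-0.0202027)) = exp(-0.0324253) = 0.968095
SDI = 504 * 0.968095 = 487.920 ≈ 488

488


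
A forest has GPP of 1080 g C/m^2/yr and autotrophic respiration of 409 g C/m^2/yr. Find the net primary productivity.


NPP = GPP - Ra = 1080 - 409 = 671 g C/m^2/yr

671 g C/m^2/yr


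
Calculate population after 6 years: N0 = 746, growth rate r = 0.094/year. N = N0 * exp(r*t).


r*t = 0.094 * 6 = 0.564
exp(0.564) = 1.75769
N = 746 * 1.75769 = 1311.24 ≈ 1311

1311


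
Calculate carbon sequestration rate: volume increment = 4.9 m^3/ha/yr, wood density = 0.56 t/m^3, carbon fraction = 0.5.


C = 4.9 * 0.56 * 0.5 = 1.372 ≈ 1.37 t C/ha/yr

1.37 t C/ha/yr


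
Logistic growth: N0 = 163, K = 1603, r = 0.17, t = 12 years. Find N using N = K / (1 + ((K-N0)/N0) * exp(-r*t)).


(K - N0)/N0 = (1603 - 163)/163 = 1440/163 = 8.83436
r*t = 0.17 * 12 = 2.04; exp(-2.04) = 0.130029
8.83436 * 0.130029 = 1.14872
1 + 1.14872 = 2.14872
N = 1603 / 2.14872 = 746.026 ≈ 746

746


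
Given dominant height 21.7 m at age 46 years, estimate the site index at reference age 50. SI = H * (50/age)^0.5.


50/46 = 1.08696
(1.08696)^0.5 = 1.04257
SI = 21.7 * 1.04257 = 22.6238 ≈ 22.6 m

22.6 m


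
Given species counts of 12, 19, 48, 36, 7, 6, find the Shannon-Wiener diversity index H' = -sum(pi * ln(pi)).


Total N = 12 + 19 + 48 + 36 + 7 + 6 = 128
Per-species terms:
  p = 12/128 = 0.093750; ln(p) = -2.367124; p*ln(p) = 0.093750 * (-2.367124) = -0.221918
  p = 19/128 = 0.148438; ln(p) = -1.907588; p*ln(p) = 0.148438 * (-1.907588) = -0.283159
  p = 48/128 = 0.375000; ln(p) = -0.980829; p*ln(p) = 0.375000 * (-0.980829) = -0.367811
  p = 36/128 = 0.281250; ln(p) = -1.268511; p*ln(p) = 0.281250 * (-1.268511) = -0.356769
  p = 7/128 = 0.054688; ln(p) = -2.906111; p*ln(p) = 0.054688 * (-2.906111) = -0.158929
  p = 6/128 = 0.046875; ln(p) = -3.060271; p*ln(p) = 0.046875 * (-3.060271) = -0.143450
sum(p*ln(p)) = (-0.221918) + (-0.283159) + (-0.367811) + (-0.356769) + (-0.158929) + (-0.143450) = -1.532036
H' = -(-1.532036) = 1.532036 ≈ 1.5320

1.5320


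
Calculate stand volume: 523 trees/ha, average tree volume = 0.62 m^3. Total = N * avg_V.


V_stand = 523 * 0.62 = 324.26 ≈ 324.3 m^3/ha

324.3 m^3/ha


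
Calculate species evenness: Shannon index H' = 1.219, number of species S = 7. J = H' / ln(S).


ln(7) = 1.94591
J = H' / ln(S) = 1.219 / 1.94591 = 0.626442 ≈ 0.6264

0.6264


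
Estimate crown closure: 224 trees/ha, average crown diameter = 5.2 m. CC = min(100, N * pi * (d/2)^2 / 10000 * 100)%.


(d/2)^2 = (5.2/2)^2 = 2.6^2 = 6.76
Crown area = 3.141593 * 6.76 = 21.2372 m^2
N * area / 10000 * 100 = 224 * 21.2372 / 10000 * 100 = 47.5713
CC = min(100, 47.5713) = 47.5713 ≈ 47.6%

47.6%


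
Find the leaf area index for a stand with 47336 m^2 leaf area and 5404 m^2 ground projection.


LAI = 47336 / 5404 = 8.7594 ≈ 8.76

8.76


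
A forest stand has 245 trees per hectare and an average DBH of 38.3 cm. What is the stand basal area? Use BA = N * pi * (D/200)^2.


(D/200)^2 = (38.3/200)^2 = 0.1915^2 = 0.03667225
Individual BA = 3.141593 * 0.03667225 = 0.115209 m^2
Stand BA = 245 * 0.115209 = 28.2262 ≈ 28.23 m^2/ha

28.23 m^2/ha


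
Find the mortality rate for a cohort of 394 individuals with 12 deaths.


Mortality rate = 12 / 394 = 0.030457 ≈ 0.0305

0.0305


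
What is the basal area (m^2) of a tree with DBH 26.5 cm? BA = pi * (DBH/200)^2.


D/200 = 26.5/200 = 0.1325 m
(D/200)^2 = 0.1325^2 = 0.01755625
BA = 3.141593 * 0.01755625 = 0.0551546 ≈ 0.0552 m^2

0.0552 m^2


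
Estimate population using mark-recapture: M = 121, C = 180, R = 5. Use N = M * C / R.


N = M * C / R = 121 * 180 / 5 = 21780 / 5 = 4356

4356 individuals


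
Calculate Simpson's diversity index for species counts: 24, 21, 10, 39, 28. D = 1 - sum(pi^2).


Total N = 24 + 21 + 10 + 39 + 28 = 122
Per-species terms:
  p = 24/122 = 0.196721; p^2 = 0.196721^2 = 0.038699
  p = 21/122 = 0.172131; p^2 = 0.172131^2 = 0.029629
  p = 10/122 = 0.081967; p^2 = 0.081967^2 = 0.006719
  p = 39/122 = 0.319672; p^2 = 0.319672^2 = 0.102190
  p = 28/122 = 0.229508; p^2 = 0.229508^2 = 0.052674
sum(p^2) = 0.038699 + 0.029629 + 0.006719 + 0.102190 + 0.052674 = 0.229911
D = 1 - 0.229911 = 0.770089 ≈ 0.7701

0.7701


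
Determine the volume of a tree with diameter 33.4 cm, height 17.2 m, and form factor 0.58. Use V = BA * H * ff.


(D/200)^2 = (33.4/200)^2 = 0.167^2 = 0.027889
BA = 3.141593 * 0.027889 = 0.0876159 m^2
V = 0.0876159 * 17.2 * 0.58 = 0.874056 ≈ 0.874 m^3

0.874 m^3


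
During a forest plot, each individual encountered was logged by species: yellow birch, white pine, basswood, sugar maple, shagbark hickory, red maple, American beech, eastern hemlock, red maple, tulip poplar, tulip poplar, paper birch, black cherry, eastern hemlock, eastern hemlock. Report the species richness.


Total individuals logged = 15
Distinct species (count of individuals): yellow birch (1), white pine (1), basswood (1), sugar maple (1), shagbark hickory (1), red maple (2), American beech (1), eastern hemlock (3), tulip poplar (2), paper birch (1), black cherry (1)
Species richness = number of distinct species = 11

11


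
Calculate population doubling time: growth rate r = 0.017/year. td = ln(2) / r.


td = ln(2) / 0.017 = 0.693147 / 0.017 = 40.7734 ≈ 40.8 years

40.8 years


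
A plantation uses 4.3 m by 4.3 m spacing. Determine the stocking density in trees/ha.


N = 10000 / 4.3^2 = 10000 / 18.49 = 540.833 ≈ 541 trees/ha

541 trees/ha


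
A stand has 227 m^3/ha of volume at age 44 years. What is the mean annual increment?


MAI = 227 / 44 = 5.1591 ≈ 5.16 m^3/ha/yr

5.16 m^3/ha/yr


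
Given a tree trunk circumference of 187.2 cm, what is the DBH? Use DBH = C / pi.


DBH = C / pi = 187.2 / 3.141593 = 59.5876 ≈ 59.59 cm

59.59 cm


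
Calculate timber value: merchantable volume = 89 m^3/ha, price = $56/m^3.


Value = 89 * 56 = $4984/ha

$4984/ha


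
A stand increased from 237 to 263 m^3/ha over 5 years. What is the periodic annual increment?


PAI = (V2 - V1) / period = (263 - 237) / 5 = 26 / 5 = 5.20 m^3/ha/yr

5.20 m^3/ha/yr


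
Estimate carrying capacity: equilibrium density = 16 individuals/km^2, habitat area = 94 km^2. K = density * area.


K = 16 * 94 = 1504 individuals

1504 individuals


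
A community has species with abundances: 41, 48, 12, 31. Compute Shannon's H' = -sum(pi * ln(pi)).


Total N = 41 + 48 + 12 + 31 = 132
Per-species terms:
  p = 41/132 = 0.310606; ln(p) = -1.169230; p*ln(p) = 0.310606 * (-1.169230) = -0.363170
  p = 48/132 = 0.363636; ln(p) = -1.011602; p*ln(p) = 0.363636 * (-1.011602) = -0.367855
  p = 12/132 = 0.090909; ln(p) = -2.397896; p*ln(p) = 0.090909 * (-2.397896) = -0.217990
  p = 31/132 = 0.234848; ln(p) = -1.448817; p*ln(p) = 0.234848 * (-1.448817) = -0.340252
sum(p*ln(p)) = (-0.363170) + (-0.367855) + (-0.217990) + (-0.340252) = -1.289267
H' = -(-1.289267) = 1.289267 ≈ 1.2893

1.2893


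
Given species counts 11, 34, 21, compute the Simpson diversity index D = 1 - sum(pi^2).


Total N = 11 + 34 + 21 = 66
Per-species terms:
  p = 11/66 = 0.166667; p^2 = 0.166667^2 = 0.027778
  p = 34/66 = 0.515152; p^2 = 0.515152^2 = 0.265382
  p = 21/66 = 0.318182; p^2 = 0.318182^2 = 0.101240
sum(p^2) = 0.027778 + 0.265382 + 0.101240 = 0.394400
D = 1 - 0.394400 = 0.605600 ≈ 0.6056

0.6056


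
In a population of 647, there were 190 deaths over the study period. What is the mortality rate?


Mortality rate = 190 / 647 = 0.293663 ≈ 0.2937

0.2937


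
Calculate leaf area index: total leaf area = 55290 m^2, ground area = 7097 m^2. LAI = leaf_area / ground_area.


LAI = 55290 / 7097 = 7.7906 ≈ 7.79

7.79


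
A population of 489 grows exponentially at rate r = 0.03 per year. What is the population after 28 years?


r*t = 0.03 * 28 = 0.84
exp(0.84) = 2.31637
N = 489 * 2.31637 = 1132.70 ≈ 1133

1133


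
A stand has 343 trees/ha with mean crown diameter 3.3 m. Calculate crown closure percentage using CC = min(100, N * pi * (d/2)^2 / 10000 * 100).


(d/2)^2 = (3.3/2)^2 = 1.65^2 = 2.7225
Crown area = 3.141593 * 2.7225 = 8.55299 m^2
N * area / 10000 * 100 = 343 * 8.55299 / 10000 * 100 = 29.3368
CC = min(100, 29.3368) = 29.3368 ≈ 29.3%

29.3%


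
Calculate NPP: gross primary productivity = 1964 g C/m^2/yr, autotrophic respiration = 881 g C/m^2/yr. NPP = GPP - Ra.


NPP = GPP - Ra = 1964 - 881 = 1083 g C/m^2/yr

1083 g C/m^2/yr


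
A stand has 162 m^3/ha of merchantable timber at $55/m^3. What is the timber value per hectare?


Value = 162 * 55 = $8910/ha

$8910/ha


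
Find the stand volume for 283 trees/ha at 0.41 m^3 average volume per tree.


V_stand = 283 * 0.41 = 116.03 ≈ 116.0 m^3/ha

116.0 m^3/ha


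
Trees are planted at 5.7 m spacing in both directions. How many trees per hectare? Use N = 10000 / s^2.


N = 10000 / 5.7^2 = 10000 / 32.49 = 307.787 ≈ 308 trees/ha

308 trees/ha


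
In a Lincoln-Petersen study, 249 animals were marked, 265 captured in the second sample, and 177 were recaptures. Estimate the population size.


N = M * C / R = 249 * 265 / 177 = 65985 / 177 = 372.80 ≈ 373

373 individuals


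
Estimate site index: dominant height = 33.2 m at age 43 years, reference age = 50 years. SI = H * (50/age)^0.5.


50/43 = 1.16279
(1.16279)^0.5 = 1.07833
SI = 33.2 * 1.07833 = 35.8006 ≈ 35.8 m

35.8 m


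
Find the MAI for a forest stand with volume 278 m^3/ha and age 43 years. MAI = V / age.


MAI = 278 / 43 = 6.4651 ≈ 6.47 m^3/ha/yr

6.47 m^3/ha/yr


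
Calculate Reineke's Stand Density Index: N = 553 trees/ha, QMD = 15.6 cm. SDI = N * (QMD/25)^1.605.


QMD/25 = 15.6/25 = 0.624
(0.624)^1.605 = exp(1.605 * ln(0.624)) = exp(1.605 * (-0.471605)) = exp(-0.756926) = 0.469106
SDI = 553 * 0.469106 = 259.416 ≈ 259

259


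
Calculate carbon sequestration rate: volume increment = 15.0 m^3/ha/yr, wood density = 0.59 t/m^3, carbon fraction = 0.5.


C = 15.0 * 0.59 * 0.5 = 4.425 ≈ 4.43 t C/ha/yr

4.43 t C/ha/yr


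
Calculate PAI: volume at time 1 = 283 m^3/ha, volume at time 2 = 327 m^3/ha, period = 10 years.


PAI = (V2 - V1) / period = (327 - 283) / 10 = 44 / 10 = 4.40 m^3/ha/yr

4.40 m^3/ha/yr


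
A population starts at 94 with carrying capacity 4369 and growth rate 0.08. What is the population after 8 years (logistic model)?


(K - N0)/N0 = (4369 - 94)/94 = 4275/94 = 45.4787
r*t = 0.08 * 8 = 0.64; exp(-0.64) = 0.527292
45.4787 * 0.527292 = 23.9806
1 + 23.9806 = 24.9806
N = 4369 / 24.9806 = 174.896 ≈ 175

175


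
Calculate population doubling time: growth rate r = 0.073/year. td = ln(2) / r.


td = ln(2) / 0.073 = 0.693147 / 0.073 = 9.49516 ≈ 9.5 years

9.5 years


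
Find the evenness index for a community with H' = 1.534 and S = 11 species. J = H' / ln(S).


ln(11) = 2.39790
J = H' / ln(S) = 1.534 / 2.39790 = 0.639726 ≈ 0.6397

0.6397


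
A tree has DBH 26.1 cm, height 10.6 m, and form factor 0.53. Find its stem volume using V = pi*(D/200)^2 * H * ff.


(D/200)^2 = (26.1/200)^2 = 0.1305^2 = 0.01703025
BA = 3.141593 * 0.01703025 = 0.0535021 m^2
V = 0.0535021 * 10.6 * 0.53 = 0.300575 ≈ 0.301 m^3

0.301 m^3


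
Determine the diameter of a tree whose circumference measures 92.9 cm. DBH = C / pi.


DBH = C / pi = 92.9 / 3.141593 = 29.5710 ≈ 29.57 cm

29.57 cm


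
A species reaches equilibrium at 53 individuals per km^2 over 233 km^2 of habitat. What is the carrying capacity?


K = 53 * 233 = 12349 individuals

12349 individuals


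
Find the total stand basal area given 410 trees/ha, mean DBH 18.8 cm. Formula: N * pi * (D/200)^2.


(D/200)^2 = (18.8/200)^2 = 0.094^2 = 0.008836
Individual BA = 3.141593 * 0.008836 = 0.0277591 m^2
Stand BA = 410 * 0.0277591 = 11.3812 ≈ 11.38 m^2/ha

11.38 m^2/ha


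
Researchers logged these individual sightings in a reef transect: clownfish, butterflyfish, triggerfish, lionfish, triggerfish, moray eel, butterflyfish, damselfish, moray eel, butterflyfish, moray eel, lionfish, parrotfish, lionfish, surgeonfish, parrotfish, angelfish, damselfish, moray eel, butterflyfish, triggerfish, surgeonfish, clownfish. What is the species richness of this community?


Total individuals logged = 23
Distinct species (count of individuals): clownfish (2), butterflyfish (4), triggerfish (3), lionfish (3), moray eel (4), damselfish (2), parrotfish (2), surgeonfish (2), angelfish (1)
Species richness = number of distinct species = 9

9


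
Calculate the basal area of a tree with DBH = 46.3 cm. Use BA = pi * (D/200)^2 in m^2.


D/200 = 46.3/200 = 0.2315 m
(D/200)^2 = 0.2315^2 = 0.05359225
BA = 3.141593 * 0.05359225 = 0.168365 ≈ 0.1684 m^2

0.1684 m^2


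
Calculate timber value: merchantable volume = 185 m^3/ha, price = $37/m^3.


Value = 185 * 37 = $6845/ha

$6845/ha


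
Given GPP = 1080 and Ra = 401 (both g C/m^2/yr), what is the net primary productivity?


NPP = GPP - Ra = 1080 - 401 = 679 g C/m^2/yr

679 g C/m^2/yr


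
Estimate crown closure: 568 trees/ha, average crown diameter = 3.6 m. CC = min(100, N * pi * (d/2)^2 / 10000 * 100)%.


(d/2)^2 = (3.6/2)^2 = 1.8^2 = 3.24
Crown area = 3.141593 * 3.24 = 10.1788 m^2
N * area / 10000 * 100 = 568 * 10.1788 / 10000 * 100 = 57.8156
CC = min(100, 57.8156) = 57.8156 ≈ 57.8%

57.8%


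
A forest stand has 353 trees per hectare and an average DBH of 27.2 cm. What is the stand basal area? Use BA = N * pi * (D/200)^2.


(D/200)^2 = (27.2/200)^2 = 0.136^2 = 0.018496
Individual BA = 3.141593 * 0.018496 = 0.0581069 m^2
Stand BA = 353 * 0.0581069 = 20.5117 ≈ 20.51 m^2/ha

20.51 m^2/ha


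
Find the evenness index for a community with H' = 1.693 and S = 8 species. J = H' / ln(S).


ln(8) = 2.07944
J = H' / ln(S) = 1.693 / 2.07944 = 0.814162 ≈ 0.8142

0.8142


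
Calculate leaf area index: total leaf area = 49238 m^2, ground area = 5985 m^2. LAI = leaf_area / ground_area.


LAI = 49238 / 5985 = 8.2269 ≈ 8.23

8.23


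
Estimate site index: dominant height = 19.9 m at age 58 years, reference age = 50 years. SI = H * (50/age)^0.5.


50/58 = 0.862069
(0.862069)^0.5 = 0.928477
SI = 19.9 * 0.928477 = 18.4767 ≈ 18.5 m

18.5 m


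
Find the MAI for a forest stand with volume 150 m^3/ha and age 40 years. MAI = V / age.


MAI = 150 / 40 = 3.75 m^3/ha/yr

3.75 m^3/ha/yr


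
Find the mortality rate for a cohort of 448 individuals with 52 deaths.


Mortality rate = 52 / 448 = 0.116071 ≈ 0.1161

0.1161


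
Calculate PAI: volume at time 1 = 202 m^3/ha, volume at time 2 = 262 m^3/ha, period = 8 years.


PAI = (V2 - V1) / period = (262 - 202) / 8 = 60 / 8 = 7.50 m^3/ha/yr

7.50 m^3/ha/yr


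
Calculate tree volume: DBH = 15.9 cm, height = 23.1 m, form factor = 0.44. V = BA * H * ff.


(D/200)^2 = (15.9/200)^2 = 0.0795^2 = 0.00632025
BA = 3.141593 * 0.00632025 = 0.0198557 m^2
V = 0.0198557 * 23.1 * 0.44 = 0.201813 ≈ 0.202 m^3

0.202 m^3


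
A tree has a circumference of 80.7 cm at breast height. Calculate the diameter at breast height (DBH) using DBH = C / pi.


DBH = C / pi = 80.7 / 3.141593 = 25.6876 ≈ 25.69 cm

25.69 cm


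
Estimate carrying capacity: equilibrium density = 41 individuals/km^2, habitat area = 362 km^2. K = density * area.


K = 41 * 362 = 14842 individuals

14842 individuals


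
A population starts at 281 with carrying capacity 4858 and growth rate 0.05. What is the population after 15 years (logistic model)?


(K - N0)/N0 = (4858 - 281)/281 = 4577/281 = 16.2883
r*t = 0.05 * 15 = 0.75; exp(-0.75) = 0.472367
16.2883 * 0.472367 = 7.69406
1 + 7.69406 = 8.69406
N = 4858 / 8.69406 = 558.772 ≈ 559

559


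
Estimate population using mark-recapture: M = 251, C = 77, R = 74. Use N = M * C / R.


N = M * C / R = 251 * 77 / 74 = 19327 / 74 = 261.18 ≈ 261

261 individuals


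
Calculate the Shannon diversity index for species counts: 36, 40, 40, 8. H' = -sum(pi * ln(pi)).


Total N = 36 + 40 + 40 + 8 = 124
Per-species terms:
  p = 36/124 = 0.290323; ln(p) = -1.236761; p*ln(p) = 0.290323 * (-1.236761) = -0.359060
  p = 40/124 = 0.322581; ln(p) = -1.131401; p*ln(p) = 0.322581 * (-1.131401) = -0.364968
  p = 40/124 = 0.322581; ln(p) = -1.131401; p*ln(p) = 0.322581 * (-1.131401) = -0.364968
  p = 8/124 = 0.064516; ln(p) = -2.740842; p*ln(p) = 0.064516 * (-2.740842) = -0.176828
sum(p*ln(p)) = (-0.359060) + (-0.364968) + (-0.364968) + (-0.176828) = -1.265824
H' = -(-1.265824) = 1.265824 ≈ 1.2658

1.2658


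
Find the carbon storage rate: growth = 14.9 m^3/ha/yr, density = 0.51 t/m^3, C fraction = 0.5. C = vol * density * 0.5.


C = 14.9 * 0.51 * 0.5 = 3.7995 ≈ 3.80 t C/ha/yr

3.80 t C/ha/yr


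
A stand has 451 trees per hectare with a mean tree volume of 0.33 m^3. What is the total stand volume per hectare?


V_stand = 451 * 0.33 = 148.83 ≈ 148.8 m^3/ha

148.8 m^3/ha


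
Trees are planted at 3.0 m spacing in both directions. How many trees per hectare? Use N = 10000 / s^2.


N = 10000 / 3.0^2 = 10000 / 9 = 1111.11 ≈ 1111 trees/ha

1111 trees/ha


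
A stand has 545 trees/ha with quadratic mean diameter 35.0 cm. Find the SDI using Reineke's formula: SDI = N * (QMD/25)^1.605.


QMD/25 = 35.0/25 = 1.4
(1.4)^1.605 = exp(1.605 * ln(1.4)) = exp(1.605 * 0.336472) = exp(0.540038) = 1.71607
SDI = 545 * 1.71607 = 935.258 ≈ 935

935


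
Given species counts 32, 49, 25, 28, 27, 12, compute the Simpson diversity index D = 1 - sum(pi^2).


Total N = 32 + 49 + 25 + 28 + 27 + 12 = 173
Per-species terms:
  p = 32/173 = 0.184971; p^2 = 0.184971^2 = 0.034214
  p = 49/173 = 0.283237; p^2 = 0.283237^2 = 0.080223
  p = 25/173 = 0.144509; p^2 = 0.144509^2 = 0.020883
  p = 28/173 = 0.161850; p^2 = 0.161850^2 = 0.026195
  p = 27/173 = 0.156069; p^2 = 0.156069^2 = 0.024358
  p = 12/173 = 0.069364; p^2 = 0.069364^2 = 0.004811
sum(p^2) = 0.034214 + 0.080223 + 0.020883 + 0.026195 + 0.024358 + 0.004811 = 0.190684
D = 1 - 0.190684 = 0.809316 ≈ 0.8093

0.8093


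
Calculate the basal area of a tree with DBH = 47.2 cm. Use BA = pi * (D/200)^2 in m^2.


D/200 = 47.2/200 = 0.236 m
(D/200)^2 = 0.236^2 = 0.055696
BA = 3.141593 * 0.055696 = 0.174974 ≈ 0.1750 m^2

0.1750 m^2


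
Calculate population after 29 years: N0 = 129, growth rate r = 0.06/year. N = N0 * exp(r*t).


r*t = 0.06 * 29 = 1.74
exp(1.74) = 5.69734
N = 129 * 5.69734 = 734.957 ≈ 735

735


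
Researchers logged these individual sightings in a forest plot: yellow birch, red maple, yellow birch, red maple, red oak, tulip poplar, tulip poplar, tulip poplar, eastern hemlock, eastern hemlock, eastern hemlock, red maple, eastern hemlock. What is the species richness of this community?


Total individuals logged = 13
Distinct species (count of individuals): yellow birch (2), red maple (3), red oak (1), tulip poplar (3), eastern hemlock (4)
Species richness = number of distinct species = 5

5


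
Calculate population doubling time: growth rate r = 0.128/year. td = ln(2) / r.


td = ln(2) / 0.128 = 0.693147 / 0.128 = 5.41521 ≈ 5.4 years

5.4 years


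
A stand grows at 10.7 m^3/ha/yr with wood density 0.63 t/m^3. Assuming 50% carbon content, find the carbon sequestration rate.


C = 10.7 * 0.63 * 0.5 = 3.3705 ≈ 3.37 t C/ha/yr

3.37 t C/ha/yr


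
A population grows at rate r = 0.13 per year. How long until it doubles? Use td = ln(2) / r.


td = ln(2) / 0.13 = 0.693147 / 0.13 = 5.33190 ≈ 5.3 years

5.3 years


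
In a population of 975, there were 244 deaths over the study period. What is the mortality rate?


Mortality rate = 244 / 975 = 0.250256 ≈ 0.2503

0.2503


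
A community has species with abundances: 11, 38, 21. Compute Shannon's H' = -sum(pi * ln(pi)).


Total N = 11 + 38 + 21 = 70
Per-species terms:
  p = 11/70 = 0.157143; ln(p) = -1.850599; p*ln(p) = 0.157143 * (-1.850599) = -0.290809
  p = 38/70 = 0.542857; ln(p) = -0.610909; p*ln(p) = 0.542857 * (-0.610909) = -0.331636
  p = 21/70 = 0.300000; ln(p) = -1.203973; p*ln(p) = 0.300000 * (-1.203973) = -0.361192
sum(p*ln(p)) = (-0.290809) + (-0.331636) + (-0.361192) = -0.983637
H' = -(-0.983637) = 0.983637 ≈ 0.9836

0.9836


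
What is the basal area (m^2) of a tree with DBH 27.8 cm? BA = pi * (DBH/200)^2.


D/200 = 27.8/200 = 0.139 m
(D/200)^2 = 0.139^2 = 0.019321
BA = 3.141593 * 0.019321 = 0.0606987 ≈ 0.0607 m^2

0.0607 m^2


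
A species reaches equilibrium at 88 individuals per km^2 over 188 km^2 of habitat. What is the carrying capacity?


K = 88 * 188 = 16544 individuals

16544 individuals


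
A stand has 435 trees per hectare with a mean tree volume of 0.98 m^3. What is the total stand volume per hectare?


V_stand = 435 * 0.98 = 426.3 m^3/ha

426.3 m^3/ha


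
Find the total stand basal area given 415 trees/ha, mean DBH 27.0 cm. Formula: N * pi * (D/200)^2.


(D/200)^2 = (27.0/200)^2 = 0.135^2 = 0.018225
Individual BA = 3.141593 * 0.018225 = 0.0572555 m^2
Stand BA = 415 * 0.0572555 = 23.7610 ≈ 23.76 m^2/ha

23.76 m^2/ha


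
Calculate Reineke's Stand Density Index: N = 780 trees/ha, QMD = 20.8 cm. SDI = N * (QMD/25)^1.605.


QMD/25 = 20.8/25 = 0.832
(0.832)^1.605 = exp(1.605 * ln(0.832)) = exp(1.605 * (-0.183923)) = exp(-0.295196) = 0.744386
SDI = 780 * 0.744386 = 580.621 ≈ 581

581


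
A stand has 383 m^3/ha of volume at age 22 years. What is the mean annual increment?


MAI = 383 / 22 = 17.4091 ≈ 17.41 m^3/ha/yr

17.41 m^3/ha/yr


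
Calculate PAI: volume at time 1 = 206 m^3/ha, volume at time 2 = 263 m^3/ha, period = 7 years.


PAI = (V2 - V1) / period = (263 - 206) / 7 = 57 / 7 = 8.1429 ≈ 8.14 m^3/ha/yr

8.14 m^3/ha/yr


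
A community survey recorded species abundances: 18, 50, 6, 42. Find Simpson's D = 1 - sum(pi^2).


Total N = 18 + 50 + 6 + 42 = 116
Per-species terms:
  p = 18/116 = 0.155172; p^2 = 0.155172^2 = 0.024078
  p = 50/116 = 0.431034; p^2 = 0.431034^2 = 0.185790
  p = 6/116 = 0.051724; p^2 = 0.051724^2 = 0.002675
  p = 42/116 = 0.362069; p^2 = 0.362069^2 = 0.131094
sum(p^2) = 0.024078 + 0.185790 + 0.002675 + 0.131094 = 0.343637
D = 1 - 0.343637 = 0.656363 ≈ 0.6564

0.6564


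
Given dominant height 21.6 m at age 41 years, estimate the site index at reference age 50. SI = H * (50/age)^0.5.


50/41 = 1.21951
(1.21951)^0.5 = 1.10431
SI = 21.6 * 1.10431 = 23.8531 ≈ 23.9 m

23.9 m


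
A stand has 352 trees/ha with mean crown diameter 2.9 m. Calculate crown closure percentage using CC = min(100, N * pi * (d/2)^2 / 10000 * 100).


(d/2)^2 = (2.9/2)^2 = 1.45^2 = 2.1025
Crown area = 3.141593 * 2.1025 = 6.60520 m^2
N * area / 10000 * 100 = 352 * 6.60520 / 10000 * 100 = 23.2503
CC = min(100, 23.2503) = 23.2503 ≈ 23.3%

23.3%


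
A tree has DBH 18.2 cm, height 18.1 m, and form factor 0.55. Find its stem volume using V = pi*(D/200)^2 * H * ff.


(D/200)^2 = (18.2/200)^2 = 0.091^2 = 0.008281
BA = 3.141593 * 0.008281 = 0.0260155 m^2
V = 0.0260155 * 18.1 * 0.55 = 0.258984 ≈ 0.259 m^3

0.259 m^3


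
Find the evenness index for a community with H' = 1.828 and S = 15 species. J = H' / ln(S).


ln(15) = 2.70805
J = H' / ln(S) = 1.828 / 2.70805 = 0.675024 ≈ 0.6750

0.6750


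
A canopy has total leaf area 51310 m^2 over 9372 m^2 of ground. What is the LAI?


LAI = 51310 / 9372 = 5.4748 ≈ 5.47

5.47


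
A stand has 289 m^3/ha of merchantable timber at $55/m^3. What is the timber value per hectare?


Value = 289 * 55 = $15895/ha

$15895/ha


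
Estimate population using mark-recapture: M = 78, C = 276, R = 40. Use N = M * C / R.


N = M * C / R = 78 * 276 / 40 = 21528 / 40 = 538.20 ≈ 538

538 individuals


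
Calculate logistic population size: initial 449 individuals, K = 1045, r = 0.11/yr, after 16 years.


(K - N0)/N0 = (1045 - 449)/449 = 596/449 = 1.32739
r*t = 0.11 * 16 = 1.76; exp(-1.76) = 0.172045
1.32739 * 0.172045 = 0.228371
1 + 0.228371 = 1.22837
N = 1045 / 1.22837 = 850.721 ≈ 851

851


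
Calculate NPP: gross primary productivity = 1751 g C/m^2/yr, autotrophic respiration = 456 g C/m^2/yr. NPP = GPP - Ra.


NPP = GPP - Ra = 1751 - 456 = 1295 g C/m^2/yr

1295 g C/m^2/yr


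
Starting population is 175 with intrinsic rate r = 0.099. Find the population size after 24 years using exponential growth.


r*t = 0.099 * 24 = 2.376
exp(2.376) = 10.7618
N = 175 * 10.7618 = 1883.32 ≈ 1883

1883


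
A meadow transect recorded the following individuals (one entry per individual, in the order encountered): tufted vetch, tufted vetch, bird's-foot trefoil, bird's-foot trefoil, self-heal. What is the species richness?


Total individuals logged = 5
Distinct species (count of individuals): tufted vetch (2), bird's-foot trefoil (2), self-heal (1)
Species richness = number of distinct species = 3

3


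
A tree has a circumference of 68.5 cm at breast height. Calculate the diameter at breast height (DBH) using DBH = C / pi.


DBH = C / pi = 68.5 / 3.141593 = 21.8042 ≈ 21.80 cm

21.80 cm


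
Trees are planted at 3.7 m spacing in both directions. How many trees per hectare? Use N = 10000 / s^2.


N = 10000 / 3.7^2 = 10000 / 13.69 = 730.460 ≈ 730 trees/ha

730 trees/ha


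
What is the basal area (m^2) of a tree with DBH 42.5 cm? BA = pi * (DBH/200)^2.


D/200 = 42.5/200 = 0.2125 m
(D/200)^2 = 0.2125^2 = 0.04515625
BA = 3.141593 * 0.04515625 = 0.141863 ≈ 0.1419 m^2

0.1419 m^2


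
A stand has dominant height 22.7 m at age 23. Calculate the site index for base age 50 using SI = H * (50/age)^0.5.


50/23 = 2.17391
(2.17391)^0.5 = 1.47442
SI = 22.7 * 1.47442 = 33.4693 ≈ 33.5 m

33.5 m


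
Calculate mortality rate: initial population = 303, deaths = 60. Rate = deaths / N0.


Mortality rate = 60 / 303 = 0.198020 ≈ 0.1980

0.1980


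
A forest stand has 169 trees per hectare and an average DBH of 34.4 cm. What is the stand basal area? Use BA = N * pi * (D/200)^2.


(D/200)^2 = (34.4/200)^2 = 0.172^2 = 0.029584
Individual BA = 3.141593 * 0.029584 = 0.0929409 m^2
Stand BA = 169 * 0.0929409 = 15.7070 ≈ 15.71 m^2/ha

15.71 m^2/ha


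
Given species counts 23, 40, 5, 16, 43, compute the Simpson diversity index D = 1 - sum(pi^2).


Total N = 23 + 40 + 5 + 16 + 43 = 127
Per-species terms:
  p = 23/127 = 0.181102; p^2 = 0.181102^2 = 0.032798
  p = 40/127 = 0.314961; p^2 = 0.314961^2 = 0.099200
  p = 5/127 = 0.039370; p^2 = 0.039370^2 = 0.001550
  p = 16/127 = 0.125984; p^2 = 0.125984^2 = 0.015872
  p = 43/127 = 0.338583; p^2 = 0.338583^2 = 0.114638
sum(p^2) = 0.032798 + 0.099200 + 0.001550 + 0.015872 + 0.114638 = 0.264058
D = 1 - 0.264058 = 0.735942 ≈ 0.7359

0.7359


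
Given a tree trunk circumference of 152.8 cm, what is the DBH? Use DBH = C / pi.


DBH = C / pi = 152.8 / 3.141593 = 48.6377 ≈ 48.64 cm

48.64 cm


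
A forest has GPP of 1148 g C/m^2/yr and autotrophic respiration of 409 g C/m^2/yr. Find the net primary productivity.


NPP = GPP - Ra = 1148 - 409 = 739 g C/m^2/yr

739 g C/m^2/yr


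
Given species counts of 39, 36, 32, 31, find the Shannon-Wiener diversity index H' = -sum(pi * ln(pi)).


Total N = 39 + 36 + 32 + 31 = 138
Per-species terms:
  p = 39/138 = 0.282609; ln(p) = -1.263691; p*ln(p) = 0.282609 * (-1.263691) = -0.357130
  p = 36/138 = 0.260870; ln(p) = -1.343733; p*ln(p) = 0.260870 * (-1.343733) = -0.350540
  p = 32/138 = 0.231884; ln(p) = -1.461518; p*ln(p) = 0.231884 * (-1.461518) = -0.338903
  p = 31/138 = 0.224638; ln(p) = -1.493265; p*ln(p) = 0.224638 * (-1.493265) = -0.335444
sum(p*ln(p)) = (-0.357130) + (-0.350540) + (-0.338903) + (-0.335444) = -1.382017
H' = -(-1.382017) = 1.382017 ≈ 1.3820

1.3820


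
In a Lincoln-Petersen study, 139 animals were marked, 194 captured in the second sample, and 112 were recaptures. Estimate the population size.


N = M * C / R = 139 * 194 / 112 = 26966 / 112 = 240.77 ≈ 241

241 individuals


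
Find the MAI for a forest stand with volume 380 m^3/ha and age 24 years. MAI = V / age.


MAI = 380 / 24 = 15.8333 ≈ 15.83 m^3/ha/yr

15.83 m^3/ha/yr


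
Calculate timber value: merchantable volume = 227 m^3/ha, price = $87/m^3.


Value = 227 * 87 = $19749/ha

$19749/ha


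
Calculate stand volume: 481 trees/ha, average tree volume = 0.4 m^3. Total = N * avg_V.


V_stand = 481 * 0.4 = 192.4 m^3/ha

192.4 m^3/ha


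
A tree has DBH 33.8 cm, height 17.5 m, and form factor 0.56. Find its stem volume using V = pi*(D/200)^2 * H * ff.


(D/200)^2 = (33.8/200)^2 = 0.169^2 = 0.028561
BA = 3.141593 * 0.028561 = 0.0897270 m^2
V = 0.0897270 * 17.5 * 0.56 = 0.879325 ≈ 0.879 m^3

0.879 m^3


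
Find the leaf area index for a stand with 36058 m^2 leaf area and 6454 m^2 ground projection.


LAI = 36058 / 6454 = 5.5869 ≈ 5.59

5.59


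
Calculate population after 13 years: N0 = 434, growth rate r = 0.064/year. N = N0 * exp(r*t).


r*t = 0.064 * 13 = 0.832
exp(0.832) = 2.29791
N = 434 * 2.29791 = 997.293 ≈ 997

997


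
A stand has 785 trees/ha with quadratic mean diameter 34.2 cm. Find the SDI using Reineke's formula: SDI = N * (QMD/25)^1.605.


QMD/25 = 34.2/25 = 1.368
(1.368)^1.605 = exp(1.605 * ln(1.368)) = exp(1.605 * 0.313350) = exp(0.502927) = 1.65355
SDI = 785 * 1.65355 = 1298.04 ≈ 1298

1298


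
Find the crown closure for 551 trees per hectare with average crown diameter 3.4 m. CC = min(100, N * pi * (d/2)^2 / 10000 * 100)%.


(d/2)^2 = (3.4/2)^2 = 1.7^2 = 2.89
Crown area = 3.141593 * 2.89 = 9.07920 m^2
N * area / 10000 * 100 = 551 * 9.07920 / 10000 * 100 = 50.0264
CC = min(100, 50.0264) = 50.0264 ≈ 50.0%

50.0%


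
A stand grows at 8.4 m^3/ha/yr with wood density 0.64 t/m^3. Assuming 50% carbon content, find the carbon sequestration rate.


C = 8.4 * 0.64 * 0.5 = 2.688 ≈ 2.69 t C/ha/yr

2.69 t C/ha/yr


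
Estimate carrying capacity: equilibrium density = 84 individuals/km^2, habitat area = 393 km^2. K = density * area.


K = 84 * 393 = 33012 individuals

33012 individuals


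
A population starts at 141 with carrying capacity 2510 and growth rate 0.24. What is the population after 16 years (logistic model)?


(K - N0)/N0 = (2510 - 141)/141 = 2369/141 = 16.8014
r*t = 0.24 * 16 = 3.84; exp(-3.84) = 0.0214936
16.8014 * 0.0214936 = 0.361123
1 + 0.361123 = 1.36112
N = 2510 / 1.36112 = 1844.07 ≈ 1844

1844


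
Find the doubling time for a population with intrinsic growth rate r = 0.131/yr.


td = ln(2) / 0.131 = 0.693147 / 0.131 = 5.29120 ≈ 5.3 years

5.3 years


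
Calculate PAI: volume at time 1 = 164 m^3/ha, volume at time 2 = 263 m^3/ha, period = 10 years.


PAI = (V2 - V1) / period = (263 - 164) / 10 = 99 / 10 = 9.90 m^3/ha/yr

9.90 m^3/ha/yr


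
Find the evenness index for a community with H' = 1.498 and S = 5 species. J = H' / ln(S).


ln(5) = 1.60944
J = H' / ln(S) = 1.498 / 1.60944 = 0.930759 ≈ 0.9308

0.9308


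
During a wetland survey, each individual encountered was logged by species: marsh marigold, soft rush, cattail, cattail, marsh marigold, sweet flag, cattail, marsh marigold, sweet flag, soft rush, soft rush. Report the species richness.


Total individuals logged = 11
Distinct species (count of individuals): marsh marigold (3), soft rush (3), cattail (3), sweet flag (2)
Species richness = number of distinct species = 4

4


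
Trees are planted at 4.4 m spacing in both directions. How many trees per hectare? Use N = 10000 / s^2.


N = 10000 / 4.4^2 = 10000 / 19.36 = 516.529 ≈ 517 trees/ha

517 trees/ha


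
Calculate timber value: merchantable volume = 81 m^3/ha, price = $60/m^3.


Value = 81 * 60 = $4860/ha

$4860/ha


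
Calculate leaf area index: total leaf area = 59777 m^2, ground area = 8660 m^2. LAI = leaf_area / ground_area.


LAI = 59777 / 8660 = 6.9027 ≈ 6.90

6.90


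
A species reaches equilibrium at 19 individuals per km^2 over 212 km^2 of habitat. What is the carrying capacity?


K = 19 * 212 = 4028 individuals

4028 individuals


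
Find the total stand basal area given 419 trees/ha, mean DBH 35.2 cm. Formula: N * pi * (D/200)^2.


(D/200)^2 = (35.2/200)^2 = 0.176^2 = 0.030976
Individual BA = 3.141593 * 0.030976 = 0.0973140 m^2
Stand BA = 419 * 0.0973140 = 40.7746 ≈ 40.77 m^2/ha

40.77 m^2/ha


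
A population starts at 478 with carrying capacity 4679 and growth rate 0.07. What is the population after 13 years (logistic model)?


(K - N0)/N0 = (4679 - 478)/478 = 4201/478 = 8.78870
r*t = 0.07 * 13 = 0.91; exp(-0.91) = 0.402524
8.78870 * 0.402524 = 3.53766
1 + 3.53766 = 4.53766
N = 4679 / 4.53766 = 1031.15 ≈ 1031

1031


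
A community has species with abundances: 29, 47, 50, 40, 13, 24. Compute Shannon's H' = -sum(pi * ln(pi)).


Total N = 29 + 47 + 50 + 40 + 13 + 24 = 203
Per-species terms:
  p = 29/203 = 0.142857; ln(p) = -1.945911; p*ln(p) = 0.142857 * (-1.945911) = -0.277987
  p = 47/203 = 0.231527; ln(p) = -1.463059; p*ln(p) = 0.231527 * (-1.463059) = -0.338738
  p = 50/203 = 0.246305; ln(p) = -1.401185; p*ln(p) = 0.246305 * (-1.401185) = -0.345119
  p = 40/203 = 0.197044; ln(p) = -1.624328; p*ln(p) = 0.197044 * (-1.624328) = -0.320064
  p = 13/203 = 0.064039; ln(p) = -2.748263; p*ln(p) = 0.064039 * (-2.748263) = -0.175996
  p = 24/203 = 0.118227; ln(p) = -2.135149; p*ln(p) = 0.118227 * (-2.135149) = -0.252432
sum(p*ln(p)) = (-0.277987) + (-0.338738) + (-0.345119) + (-0.320064) + (-0.175996) + (-0.252432) = -1.710336
H' = -(-1.710336) = 1.710336 ≈ 1.7103

1.7103


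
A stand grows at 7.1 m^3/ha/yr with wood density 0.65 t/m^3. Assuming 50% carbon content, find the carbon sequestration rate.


C = 7.1 * 0.65 * 0.5 = 2.3075 ≈ 2.31 t C/ha/yr

2.31 t C/ha/yr


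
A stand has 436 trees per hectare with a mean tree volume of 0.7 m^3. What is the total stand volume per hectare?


V_stand = 436 * 0.7 = 305.2 m^3/ha

305.2 m^3/ha


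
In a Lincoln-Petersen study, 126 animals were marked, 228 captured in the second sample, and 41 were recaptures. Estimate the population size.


N = M * C / R = 126 * 228 / 41 = 28728 / 41 = 700.68 ≈ 701

701 individuals


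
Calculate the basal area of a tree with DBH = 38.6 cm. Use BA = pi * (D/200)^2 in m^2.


D/200 = 38.6/200 = 0.193 m
(D/200)^2 = 0.193^2 = 0.037249
BA = 3.141593 * 0.037249 = 0.117021 ≈ 0.1170 m^2

0.1170 m^2


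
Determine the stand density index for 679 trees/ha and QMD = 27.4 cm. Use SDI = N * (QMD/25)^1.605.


QMD/25 = 27.4/25 = 1.096
(1.096)^1.605 = exp(1.605 * ln(1.096)) = exp(1.605 * 0.0916672) = exp(0.147126) = 1.15850
SDI = 679 * 1.15850 = 786.622 ≈ 787

787


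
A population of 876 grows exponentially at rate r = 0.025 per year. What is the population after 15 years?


r*t = 0.025 * 15 = 0.375
exp(0.375) = 1.45499
N = 876 * 1.45499 = 1274.57 ≈ 1275

1275


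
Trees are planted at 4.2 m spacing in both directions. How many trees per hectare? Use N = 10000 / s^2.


N = 10000 / 4.2^2 = 10000 / 17.64 = 566.893 ≈ 567 trees/ha

567 trees/ha


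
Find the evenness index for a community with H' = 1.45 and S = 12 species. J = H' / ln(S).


ln(12) = 2.48491
J = H' / ln(S) = 1.45 / 2.48491 = 0.583522 ≈ 0.5835

0.5835


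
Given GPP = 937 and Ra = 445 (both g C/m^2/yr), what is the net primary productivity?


NPP = GPP - Ra = 937 - 445 = 492 g C/m^2/yr

492 g C/m^2/yr


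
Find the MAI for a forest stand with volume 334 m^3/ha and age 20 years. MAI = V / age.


MAI = 334 / 20 = 16.70 m^3/ha/yr

16.70 m^3/ha/yr


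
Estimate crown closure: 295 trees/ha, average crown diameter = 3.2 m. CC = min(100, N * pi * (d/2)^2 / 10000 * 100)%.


(d/2)^2 = (3.2/2)^2 = 1.6^2 = 2.56
Crown area = 3.141593 * 2.56 = 8.04248 m^2
N * area / 10000 * 100 = 295 * 8.04248 / 10000 * 100 = 23.7253
CC = min(100, 23.7253) = 23.7253 ≈ 23.7%

23.7%


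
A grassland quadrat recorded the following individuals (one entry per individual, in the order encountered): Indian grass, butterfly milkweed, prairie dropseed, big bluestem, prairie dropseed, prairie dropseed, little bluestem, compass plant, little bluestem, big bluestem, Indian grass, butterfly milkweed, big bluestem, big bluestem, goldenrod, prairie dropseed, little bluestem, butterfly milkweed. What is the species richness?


Total individuals logged = 18
Distinct species (count of individuals): Indian grass (2), butterfly milkweed (3), prairie dropseed (4), big bluestem (4), little bluestem (3), compass plant (1), goldenrod (1)
Species richness = number of distinct species = 7

7


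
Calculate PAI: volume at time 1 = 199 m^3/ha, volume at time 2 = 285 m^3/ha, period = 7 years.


PAI = (V2 - V1) / period = (285 - 199) / 7 = 86 / 7 = 12.2857 ≈ 12.29 m^3/ha/yr

12.29 m^3/ha/yr
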